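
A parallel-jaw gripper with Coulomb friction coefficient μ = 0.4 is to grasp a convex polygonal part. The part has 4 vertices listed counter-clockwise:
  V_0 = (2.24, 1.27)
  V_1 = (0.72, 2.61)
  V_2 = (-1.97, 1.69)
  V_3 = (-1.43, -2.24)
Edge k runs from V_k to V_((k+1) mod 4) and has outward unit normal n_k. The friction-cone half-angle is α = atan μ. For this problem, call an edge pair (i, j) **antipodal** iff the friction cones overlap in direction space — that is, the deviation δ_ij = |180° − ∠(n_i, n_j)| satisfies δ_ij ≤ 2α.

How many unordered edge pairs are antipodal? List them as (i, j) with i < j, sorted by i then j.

α = atan 0.4 = 21.80°;  2α = 43.60°
n_0 = (+0.6613, +0.7501)
n_1 = (-0.3236, +0.9462)
n_2 = (-0.9907, -0.1361)
n_3 = (+0.6912, -0.7227)
  (0,1): δ = 119.72°  ·
  (0,2): δ = 40.78°  ✓
  (0,3): δ = 85.12°  ·
  (1,2): δ = 101.06°  ·
  (1,3): δ = 24.84°  ✓
  (2,3): δ = 54.10°  ·
antipodal pairs: 2

count = 2; pairs: (0,2), (1,3)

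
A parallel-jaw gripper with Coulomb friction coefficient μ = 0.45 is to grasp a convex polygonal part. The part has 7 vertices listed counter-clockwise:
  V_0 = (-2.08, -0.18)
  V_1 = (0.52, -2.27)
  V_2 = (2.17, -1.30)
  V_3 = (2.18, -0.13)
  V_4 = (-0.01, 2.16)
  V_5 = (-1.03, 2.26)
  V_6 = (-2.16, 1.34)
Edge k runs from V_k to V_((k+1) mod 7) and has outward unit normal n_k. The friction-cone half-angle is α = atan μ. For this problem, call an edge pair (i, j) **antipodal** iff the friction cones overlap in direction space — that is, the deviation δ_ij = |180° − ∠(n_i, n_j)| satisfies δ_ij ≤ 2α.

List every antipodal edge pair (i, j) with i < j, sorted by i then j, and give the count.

count = 6; pairs: (0,3), (0,4), (1,4), (1,5), (2,6), (3,6)

α = atan 0.45 = 24.23°;  2α = 48.46°
n_0 = (-0.6265, -0.7794)
n_1 = (+0.5068, -0.8621)
n_2 = (+1.0000, -0.0085)
n_3 = (+0.7227, +0.6912)
n_4 = (+0.0976, +0.9952)
n_5 = (-0.6314, +0.7755)
n_6 = (-0.9986, -0.0526)
  (0,1): δ = 110.76°  ·
  (0,2): δ = 51.70°  ·
  (0,3): δ = 7.48°  ✓
  (0,4): δ = 33.19°  ✓
  (0,5): δ = 77.95°  ·
  (0,6): δ = 131.81°  ·
  (1,2): δ = 120.94°  ·
  (1,3): δ = 76.73°  ·
  (1,4): δ = 36.05°  ✓
  (1,5): δ = 8.70°  ✓
  (1,6): δ = 62.56°  ·
  (2,3): δ = 135.79°  ·
  (2,4): δ = 95.11°  ·
  (2,5): δ = 50.36°  ·
  (2,6): δ = 3.50°  ✓
  (3,4): δ = 139.32°  ·
  (3,5): δ = 94.57°  ·
  (3,6): δ = 40.71°  ✓
  (4,5): δ = 135.25°  ·
  (4,6): δ = 81.39°  ·
  (5,6): δ = 126.14°  ·
antipodal pairs: 6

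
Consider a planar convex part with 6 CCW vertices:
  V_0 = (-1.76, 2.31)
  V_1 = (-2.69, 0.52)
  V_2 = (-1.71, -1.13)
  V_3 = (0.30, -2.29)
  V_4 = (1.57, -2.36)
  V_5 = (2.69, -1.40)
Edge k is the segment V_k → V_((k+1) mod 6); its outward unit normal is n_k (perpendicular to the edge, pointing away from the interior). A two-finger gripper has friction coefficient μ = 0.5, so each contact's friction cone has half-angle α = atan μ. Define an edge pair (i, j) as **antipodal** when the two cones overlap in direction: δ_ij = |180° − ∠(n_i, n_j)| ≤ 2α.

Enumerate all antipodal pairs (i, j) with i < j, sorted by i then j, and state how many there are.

α = atan 0.5 = 26.57°;  2α = 53.13°
n_0 = (-0.8874, +0.4610)
n_1 = (-0.8598, -0.5107)
n_2 = (-0.4998, -0.8661)
n_3 = (-0.0550, -0.9985)
n_4 = (+0.6508, -0.7593)
n_5 = (+0.6404, +0.7681)
  (0,1): δ = 121.84°  ·
  (0,2): δ = 92.54°  ·
  (0,3): δ = 65.70°  ·
  (0,4): δ = 21.94°  ✓
  (0,5): δ = 77.64°  ·
  (1,2): δ = 150.70°  ·
  (1,3): δ = 123.86°  ·
  (1,4): δ = 80.11°  ·
  (1,5): δ = 19.47°  ✓
  (2,3): δ = 153.16°  ·
  (2,4): δ = 109.41°  ·
  (2,5): δ = 9.83°  ✓
  (3,4): δ = 136.24°  ·
  (3,5): δ = 36.66°  ✓
  (4,5): δ = 80.42°  ·
antipodal pairs: 4

count = 4; pairs: (0,4), (1,5), (2,5), (3,5)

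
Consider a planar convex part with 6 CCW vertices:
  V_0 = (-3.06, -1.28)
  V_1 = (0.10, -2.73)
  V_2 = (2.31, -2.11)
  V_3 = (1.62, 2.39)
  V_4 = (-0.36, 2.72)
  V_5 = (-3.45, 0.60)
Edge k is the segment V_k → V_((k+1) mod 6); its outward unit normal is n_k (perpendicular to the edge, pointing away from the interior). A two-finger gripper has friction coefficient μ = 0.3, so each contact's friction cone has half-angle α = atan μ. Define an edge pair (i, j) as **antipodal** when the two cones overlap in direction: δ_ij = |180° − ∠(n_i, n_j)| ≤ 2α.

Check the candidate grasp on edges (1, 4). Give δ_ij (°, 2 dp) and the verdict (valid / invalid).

α = atan 0.3 = 16.70°;  2α = 33.40°
edge 1: e_1 = (+2.21, +0.62);  n_1 = (+0.2701, -0.9628)
edge 4: e_4 = (-3.09, -2.12);  n_4 = (-0.5657, +0.8246)
∠(n_1, n_4) = 161.22°
δ = |180° − 161.22°| = 18.78°
18.78° ≤ 2α = 33.40°  →  valid

δ = 18.78°, valid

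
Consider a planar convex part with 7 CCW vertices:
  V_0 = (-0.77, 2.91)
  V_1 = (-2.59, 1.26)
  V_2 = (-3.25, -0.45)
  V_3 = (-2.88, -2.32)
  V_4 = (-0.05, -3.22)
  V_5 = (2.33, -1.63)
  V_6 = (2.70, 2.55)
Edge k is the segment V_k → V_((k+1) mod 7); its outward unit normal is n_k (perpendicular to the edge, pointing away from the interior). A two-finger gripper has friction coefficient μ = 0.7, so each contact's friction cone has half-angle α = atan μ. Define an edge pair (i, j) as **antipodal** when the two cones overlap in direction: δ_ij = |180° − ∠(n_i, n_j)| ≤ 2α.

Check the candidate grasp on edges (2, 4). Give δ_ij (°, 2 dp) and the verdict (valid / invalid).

α = atan 0.7 = 34.99°;  2α = 69.98°
edge 2: e_2 = (+0.37, -1.87);  n_2 = (-0.9810, -0.1941)
edge 4: e_4 = (+2.38, +1.59);  n_4 = (+0.5555, -0.8315)
∠(n_2, n_4) = 112.55°
δ = |180° − 112.55°| = 67.45°
67.45° ≤ 2α = 69.98°  →  valid

δ = 67.45°, valid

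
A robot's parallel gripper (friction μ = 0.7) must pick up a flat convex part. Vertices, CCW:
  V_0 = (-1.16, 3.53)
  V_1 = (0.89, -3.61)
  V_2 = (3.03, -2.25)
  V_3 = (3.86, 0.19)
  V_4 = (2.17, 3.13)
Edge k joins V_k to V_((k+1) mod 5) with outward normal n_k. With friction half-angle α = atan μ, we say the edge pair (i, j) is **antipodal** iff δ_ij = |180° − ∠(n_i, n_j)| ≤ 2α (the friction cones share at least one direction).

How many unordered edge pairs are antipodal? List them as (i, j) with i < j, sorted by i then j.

count = 4; pairs: (0,2), (0,3), (0,4), (1,4)

α = atan 0.7 = 34.99°;  2α = 69.98°
n_0 = (-0.9612, -0.2760)
n_1 = (+0.5364, -0.8440)
n_2 = (+0.9467, -0.3220)
n_3 = (+0.8670, +0.4984)
n_4 = (+0.1193, +0.9929)
  (0,1): δ = 73.58°  ·
  (0,2): δ = 34.81°  ✓
  (0,3): δ = 13.87°  ✓
  (0,4): δ = 67.13°  ✓
  (1,2): δ = 141.22°  ·
  (1,3): δ = 92.54°  ·
  (1,4): δ = 39.29°  ✓
  (2,3): δ = 131.32°  ·
  (2,4): δ = 78.06°  ·
  (3,4): δ = 126.74°  ·
antipodal pairs: 4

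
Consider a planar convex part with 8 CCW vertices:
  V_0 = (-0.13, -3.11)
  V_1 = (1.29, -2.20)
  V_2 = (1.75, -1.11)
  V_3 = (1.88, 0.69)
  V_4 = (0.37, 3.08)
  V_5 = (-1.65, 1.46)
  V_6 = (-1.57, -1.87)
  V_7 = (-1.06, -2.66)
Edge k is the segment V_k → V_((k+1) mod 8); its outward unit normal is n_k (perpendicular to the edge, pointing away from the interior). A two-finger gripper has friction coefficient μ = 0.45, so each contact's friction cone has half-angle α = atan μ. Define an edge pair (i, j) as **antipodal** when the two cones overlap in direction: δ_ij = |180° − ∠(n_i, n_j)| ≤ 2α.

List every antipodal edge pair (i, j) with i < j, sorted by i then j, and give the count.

count = 9; pairs: (0,4), (1,4), (1,5), (2,4), (2,5), (2,6), (3,5), (3,6), (3,7)

α = atan 0.45 = 24.23°;  2α = 48.46°
n_0 = (+0.5396, -0.8419)
n_1 = (+0.9213, -0.3888)
n_2 = (+0.9974, -0.0720)
n_3 = (+0.8454, +0.5341)
n_4 = (-0.6256, +0.7801)
n_5 = (-0.9997, -0.0240)
n_6 = (-0.8401, -0.5424)
n_7 = (-0.4356, -0.9002)
  (0,1): δ = 145.53°  ·
  (0,2): δ = 126.78°  ·
  (0,3): δ = 90.37°  ·
  (0,4): δ = 6.08°  ✓
  (0,5): δ = 58.72°  ·
  (0,6): δ = 90.19°  ·
  (0,7): δ = 121.53°  ·
  (1,2): δ = 161.25°  ·
  (1,3): δ = 124.83°  ·
  (1,4): δ = 28.39°  ✓
  (1,5): δ = 24.26°  ✓
  (1,6): δ = 55.73°  ·
  (1,7): δ = 87.06°  ·
  (2,3): δ = 143.58°  ·
  (2,4): δ = 47.14°  ✓
  (2,5): δ = 5.51°  ✓
  (2,6): δ = 36.98°  ✓
  (2,7): δ = 68.31°  ·
  (3,4): δ = 83.56°  ·
  (3,5): δ = 30.91°  ✓
  (3,6): δ = 0.56°  ✓
  (3,7): δ = 31.89°  ✓
  (4,5): δ = 127.35°  ·
  (4,6): δ = 95.88°  ·
  (4,7): δ = 64.55°  ·
  (5,6): δ = 148.53°  ·
  (5,7): δ = 117.20°  ·
  (6,7): δ = 148.67°  ·
antipodal pairs: 9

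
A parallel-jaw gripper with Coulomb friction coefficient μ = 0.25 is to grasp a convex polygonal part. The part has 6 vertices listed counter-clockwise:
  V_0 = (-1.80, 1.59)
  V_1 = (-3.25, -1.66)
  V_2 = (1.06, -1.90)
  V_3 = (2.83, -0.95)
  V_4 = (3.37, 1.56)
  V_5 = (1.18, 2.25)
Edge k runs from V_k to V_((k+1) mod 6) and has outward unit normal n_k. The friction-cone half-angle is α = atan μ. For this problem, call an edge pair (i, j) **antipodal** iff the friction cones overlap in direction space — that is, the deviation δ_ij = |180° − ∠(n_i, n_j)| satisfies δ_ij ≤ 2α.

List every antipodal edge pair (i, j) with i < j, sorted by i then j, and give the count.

α = atan 0.25 = 14.04°;  2α = 28.07°
n_0 = (-0.9132, +0.4074)
n_1 = (-0.0556, -0.9985)
n_2 = (+0.4729, -0.8811)
n_3 = (+0.9776, -0.2103)
n_4 = (+0.3005, +0.9538)
n_5 = (-0.2162, +0.9763)
  (0,1): δ = 69.14°  ·
  (0,2): δ = 37.73°  ·
  (0,3): δ = 11.90°  ✓
  (0,4): δ = 96.56°  ·
  (0,5): δ = 126.53°  ·
  (1,2): δ = 148.59°  ·
  (1,3): δ = 98.95°  ·
  (1,4): δ = 14.30°  ✓
  (1,5): δ = 15.68°  ✓
  (2,3): δ = 130.37°  ·
  (2,4): δ = 45.71°  ·
  (2,5): δ = 15.74°  ✓
  (3,4): δ = 95.35°  ·
  (3,5): δ = 65.37°  ·
  (4,5): δ = 150.02°  ·
antipodal pairs: 4

count = 4; pairs: (0,3), (1,4), (1,5), (2,5)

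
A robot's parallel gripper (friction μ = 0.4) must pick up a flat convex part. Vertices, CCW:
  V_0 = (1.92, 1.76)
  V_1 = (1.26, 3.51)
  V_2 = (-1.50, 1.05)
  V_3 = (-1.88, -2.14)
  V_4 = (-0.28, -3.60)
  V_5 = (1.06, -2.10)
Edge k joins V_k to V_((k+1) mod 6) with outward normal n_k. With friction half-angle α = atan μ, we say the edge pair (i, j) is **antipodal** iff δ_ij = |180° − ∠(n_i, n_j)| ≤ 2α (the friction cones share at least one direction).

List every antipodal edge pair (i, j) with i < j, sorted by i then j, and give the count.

α = atan 0.4 = 21.80°;  2α = 43.60°
n_0 = (+0.9357, +0.3529)
n_1 = (-0.6654, +0.7465)
n_2 = (-0.9930, +0.1183)
n_3 = (-0.6741, -0.7387)
n_4 = (+0.7458, -0.6662)
n_5 = (+0.9761, -0.2175)
  (0,1): δ = 68.95°  ·
  (0,2): δ = 27.46°  ✓
  (0,3): δ = 26.96°  ✓
  (0,4): δ = 117.56°  ·
  (0,5): δ = 146.78°  ·
  (1,2): δ = 138.50°  ·
  (1,3): δ = 84.09°  ·
  (1,4): δ = 6.51°  ✓
  (1,5): δ = 35.73°  ✓
  (2,3): δ = 125.59°  ·
  (2,4): δ = 34.98°  ✓
  (2,5): δ = 5.77°  ✓
  (3,4): δ = 89.40°  ·
  (3,5): δ = 60.18°  ·
  (4,5): δ = 150.78°  ·
antipodal pairs: 6

count = 6; pairs: (0,2), (0,3), (1,4), (1,5), (2,4), (2,5)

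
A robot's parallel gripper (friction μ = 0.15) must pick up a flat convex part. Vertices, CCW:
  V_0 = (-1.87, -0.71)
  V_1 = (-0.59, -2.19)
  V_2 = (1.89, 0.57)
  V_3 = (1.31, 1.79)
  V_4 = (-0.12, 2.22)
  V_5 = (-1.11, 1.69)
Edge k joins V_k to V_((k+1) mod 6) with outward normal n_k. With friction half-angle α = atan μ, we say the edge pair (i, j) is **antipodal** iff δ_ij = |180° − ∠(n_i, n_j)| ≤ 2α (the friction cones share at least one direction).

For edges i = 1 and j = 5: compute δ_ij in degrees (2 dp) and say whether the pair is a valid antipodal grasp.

δ = 24.37°, invalid

α = atan 0.15 = 8.53°;  2α = 17.06°
edge 1: e_1 = (+2.48, +2.76);  n_1 = (+0.7438, -0.6684)
edge 5: e_5 = (-0.76, -2.40);  n_5 = (-0.9533, +0.3019)
∠(n_1, n_5) = 155.63°
δ = |180° − 155.63°| = 24.37°
24.37° > 2α = 17.06°  →  invalid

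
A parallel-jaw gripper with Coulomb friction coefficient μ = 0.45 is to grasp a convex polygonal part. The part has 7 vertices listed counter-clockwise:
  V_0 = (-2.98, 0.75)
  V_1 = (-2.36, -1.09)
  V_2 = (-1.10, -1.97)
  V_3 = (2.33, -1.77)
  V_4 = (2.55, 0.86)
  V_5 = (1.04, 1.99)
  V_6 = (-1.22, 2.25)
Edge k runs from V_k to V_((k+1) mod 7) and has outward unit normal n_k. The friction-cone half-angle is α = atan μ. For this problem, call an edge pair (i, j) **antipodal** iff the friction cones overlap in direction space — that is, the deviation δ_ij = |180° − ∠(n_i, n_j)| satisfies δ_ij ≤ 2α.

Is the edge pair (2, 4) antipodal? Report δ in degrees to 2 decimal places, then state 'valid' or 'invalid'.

α = atan 0.45 = 24.23°;  2α = 48.46°
edge 2: e_2 = (+3.43, +0.20);  n_2 = (+0.0582, -0.9983)
edge 4: e_4 = (-1.51, +1.13);  n_4 = (+0.5992, +0.8006)
∠(n_2, n_4) = 139.85°
δ = |180° − 139.85°| = 40.15°
40.15° ≤ 2α = 48.46°  →  valid

δ = 40.15°, valid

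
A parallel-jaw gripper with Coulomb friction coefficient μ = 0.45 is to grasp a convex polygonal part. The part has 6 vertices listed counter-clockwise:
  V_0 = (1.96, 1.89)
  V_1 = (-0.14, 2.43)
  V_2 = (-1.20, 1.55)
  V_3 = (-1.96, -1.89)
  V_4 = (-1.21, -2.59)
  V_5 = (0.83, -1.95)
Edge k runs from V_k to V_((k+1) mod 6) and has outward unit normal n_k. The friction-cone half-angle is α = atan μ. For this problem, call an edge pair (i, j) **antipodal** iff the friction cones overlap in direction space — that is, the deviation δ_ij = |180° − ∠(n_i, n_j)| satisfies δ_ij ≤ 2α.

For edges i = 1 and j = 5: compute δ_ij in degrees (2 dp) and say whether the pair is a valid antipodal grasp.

α = atan 0.45 = 24.23°;  2α = 48.46°
edge 1: e_1 = (-1.06, -0.88);  n_1 = (-0.6388, +0.7694)
edge 5: e_5 = (+1.13, +3.84);  n_5 = (+0.9593, -0.2823)
∠(n_1, n_5) = 146.10°
δ = |180° − 146.10°| = 33.90°
33.90° ≤ 2α = 48.46°  →  valid

δ = 33.90°, valid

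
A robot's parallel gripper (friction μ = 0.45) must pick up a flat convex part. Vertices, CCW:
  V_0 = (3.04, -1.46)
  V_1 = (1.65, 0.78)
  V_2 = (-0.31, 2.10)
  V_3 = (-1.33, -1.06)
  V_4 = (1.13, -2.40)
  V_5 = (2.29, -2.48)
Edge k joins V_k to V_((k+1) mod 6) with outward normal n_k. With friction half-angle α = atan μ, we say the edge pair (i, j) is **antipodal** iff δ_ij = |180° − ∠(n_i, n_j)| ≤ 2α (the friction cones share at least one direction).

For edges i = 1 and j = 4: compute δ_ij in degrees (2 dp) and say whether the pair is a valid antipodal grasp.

α = atan 0.45 = 24.23°;  2α = 48.46°
edge 1: e_1 = (-1.96, +1.32);  n_1 = (+0.5586, +0.8294)
edge 4: e_4 = (+1.16, -0.08);  n_4 = (-0.0688, -0.9976)
∠(n_1, n_4) = 149.99°
δ = |180° − 149.99°| = 30.01°
30.01° ≤ 2α = 48.46°  →  valid

δ = 30.01°, valid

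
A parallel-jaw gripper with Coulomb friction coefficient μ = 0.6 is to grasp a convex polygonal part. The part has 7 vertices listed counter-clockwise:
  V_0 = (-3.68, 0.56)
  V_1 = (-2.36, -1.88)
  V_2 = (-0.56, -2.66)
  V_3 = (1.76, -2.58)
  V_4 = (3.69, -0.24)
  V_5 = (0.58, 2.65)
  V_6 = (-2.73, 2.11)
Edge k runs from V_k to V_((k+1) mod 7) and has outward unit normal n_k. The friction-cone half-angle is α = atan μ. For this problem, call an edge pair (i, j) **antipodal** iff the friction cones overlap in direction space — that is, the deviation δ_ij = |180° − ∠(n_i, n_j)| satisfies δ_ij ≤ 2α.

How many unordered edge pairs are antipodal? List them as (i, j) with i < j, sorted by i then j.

α = atan 0.6 = 30.96°;  2α = 61.93°
n_0 = (-0.8795, -0.4758)
n_1 = (-0.3976, -0.9176)
n_2 = (+0.0345, -0.9994)
n_3 = (+0.7715, -0.6363)
n_4 = (+0.6807, +0.7325)
n_5 = (-0.1610, +0.9870)
n_6 = (-0.8526, +0.5226)
  (0,1): δ = 141.84°  ·
  (0,2): δ = 116.44°  ·
  (0,3): δ = 67.93°  ·
  (0,4): δ = 18.69°  ✓
  (0,5): δ = 70.85°  ·
  (0,6): δ = 120.08°  ·
  (1,2): δ = 154.60°  ·
  (1,3): δ = 106.09°  ·
  (1,4): δ = 19.47°  ✓
  (1,5): δ = 32.69°  ✓
  (1,6): δ = 81.92°  ·
  (2,3): δ = 131.49°  ·
  (2,4): δ = 44.88°  ✓
  (2,5): δ = 7.29°  ✓
  (2,6): δ = 56.52°  ✓
  (3,4): δ = 93.38°  ·
  (3,5): δ = 41.22°  ✓
  (3,6): δ = 8.01°  ✓
  (4,5): δ = 127.83°  ·
  (4,6): δ = 78.60°  ·
  (5,6): δ = 130.77°  ·
antipodal pairs: 8

count = 8; pairs: (0,4), (1,4), (1,5), (2,4), (2,5), (2,6), (3,5), (3,6)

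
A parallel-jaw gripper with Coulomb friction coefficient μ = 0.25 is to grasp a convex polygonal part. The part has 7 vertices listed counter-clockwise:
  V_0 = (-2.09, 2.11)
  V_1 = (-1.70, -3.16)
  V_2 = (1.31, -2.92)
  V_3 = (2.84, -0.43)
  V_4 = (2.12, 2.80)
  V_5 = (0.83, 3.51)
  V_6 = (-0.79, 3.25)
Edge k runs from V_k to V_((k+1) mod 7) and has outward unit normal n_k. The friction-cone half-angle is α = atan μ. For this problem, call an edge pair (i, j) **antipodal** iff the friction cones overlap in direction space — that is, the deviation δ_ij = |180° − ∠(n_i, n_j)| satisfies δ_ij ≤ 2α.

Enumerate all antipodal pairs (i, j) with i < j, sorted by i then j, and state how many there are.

count = 3; pairs: (0,3), (1,5), (2,6)

α = atan 0.25 = 14.04°;  2α = 28.07°
n_0 = (-0.9973, -0.0738)
n_1 = (+0.0795, -0.9968)
n_2 = (+0.8520, -0.5235)
n_3 = (+0.9760, +0.2176)
n_4 = (+0.4822, +0.8761)
n_5 = (-0.1585, +0.9874)
n_6 = (-0.6593, +0.7519)
  (0,1): δ = 89.67°  ·
  (0,2): δ = 35.80°  ·
  (0,3): δ = 8.33°  ✓
  (0,4): δ = 56.94°  ·
  (0,5): δ = 94.89°  ·
  (0,6): δ = 127.02°  ·
  (1,2): δ = 126.13°  ·
  (1,3): δ = 81.99°  ·
  (1,4): δ = 33.39°  ·
  (1,5): δ = 4.56°  ✓
  (1,6): δ = 36.69°  ·
  (2,3): δ = 135.86°  ·
  (2,4): δ = 87.26°  ·
  (2,5): δ = 49.31°  ·
  (2,6): δ = 17.18°  ✓
  (3,4): δ = 131.39°  ·
  (3,5): δ = 93.45°  ·
  (3,6): δ = 61.32°  ·
  (4,5): δ = 142.05°  ·
  (4,6): δ = 109.92°  ·
  (5,6): δ = 147.87°  ·
antipodal pairs: 3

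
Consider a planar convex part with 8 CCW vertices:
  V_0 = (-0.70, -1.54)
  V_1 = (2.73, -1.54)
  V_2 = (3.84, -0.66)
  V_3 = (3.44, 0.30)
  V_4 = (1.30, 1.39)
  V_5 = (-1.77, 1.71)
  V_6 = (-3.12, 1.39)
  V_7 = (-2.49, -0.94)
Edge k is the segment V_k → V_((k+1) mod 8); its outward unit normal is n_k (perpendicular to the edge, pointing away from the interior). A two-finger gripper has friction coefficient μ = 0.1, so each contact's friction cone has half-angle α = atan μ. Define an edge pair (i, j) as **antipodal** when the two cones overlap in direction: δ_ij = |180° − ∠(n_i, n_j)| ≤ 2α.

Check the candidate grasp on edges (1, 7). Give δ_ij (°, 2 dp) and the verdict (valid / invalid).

δ = 123.06°, invalid

α = atan 0.1 = 5.71°;  2α = 11.42°
edge 1: e_1 = (+1.11, +0.88);  n_1 = (+0.6212, -0.7836)
edge 7: e_7 = (+1.79, -0.60);  n_7 = (-0.3178, -0.9482)
∠(n_1, n_7) = 56.94°
δ = |180° − 56.94°| = 123.06°
123.06° > 2α = 11.42°  →  invalid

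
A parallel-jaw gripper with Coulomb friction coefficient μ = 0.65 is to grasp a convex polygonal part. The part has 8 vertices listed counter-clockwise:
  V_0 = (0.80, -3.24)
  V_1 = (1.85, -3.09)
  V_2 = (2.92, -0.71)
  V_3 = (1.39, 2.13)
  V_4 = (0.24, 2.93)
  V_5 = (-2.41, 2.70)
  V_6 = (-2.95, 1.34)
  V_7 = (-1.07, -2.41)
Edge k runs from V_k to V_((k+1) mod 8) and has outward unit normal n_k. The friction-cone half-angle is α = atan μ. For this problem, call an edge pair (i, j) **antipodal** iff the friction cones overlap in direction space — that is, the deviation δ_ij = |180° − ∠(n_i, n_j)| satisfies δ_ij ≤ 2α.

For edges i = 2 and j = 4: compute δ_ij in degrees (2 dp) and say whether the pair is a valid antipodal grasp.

δ = 113.35°, invalid

α = atan 0.65 = 33.02°;  2α = 66.05°
edge 2: e_2 = (-1.53, +2.84);  n_2 = (+0.8804, +0.4743)
edge 4: e_4 = (-2.65, -0.23);  n_4 = (-0.0865, +0.9963)
∠(n_2, n_4) = 66.65°
δ = |180° − 66.65°| = 113.35°
113.35° > 2α = 66.05°  →  invalid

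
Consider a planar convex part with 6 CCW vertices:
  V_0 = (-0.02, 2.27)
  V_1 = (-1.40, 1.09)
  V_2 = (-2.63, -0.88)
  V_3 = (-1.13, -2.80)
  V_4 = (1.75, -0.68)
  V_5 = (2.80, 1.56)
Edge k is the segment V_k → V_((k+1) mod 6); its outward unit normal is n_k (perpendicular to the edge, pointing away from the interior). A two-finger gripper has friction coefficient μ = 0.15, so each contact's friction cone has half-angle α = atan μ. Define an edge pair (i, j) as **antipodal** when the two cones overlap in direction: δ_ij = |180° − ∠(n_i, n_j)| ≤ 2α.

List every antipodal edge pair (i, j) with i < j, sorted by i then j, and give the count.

count = 2; pairs: (0,3), (1,4)

α = atan 0.15 = 8.53°;  2α = 17.06°
n_0 = (-0.6499, +0.7600)
n_1 = (-0.8482, +0.5296)
n_2 = (-0.7880, -0.6156)
n_3 = (+0.5928, -0.8053)
n_4 = (+0.9055, -0.4244)
n_5 = (+0.2442, +0.9697)
  (0,1): δ = 162.51°  ·
  (0,2): δ = 92.53°  ·
  (0,3): δ = 4.18°  ✓
  (0,4): δ = 24.35°  ·
  (0,5): δ = 125.34°  ·
  (1,2): δ = 110.02°  ·
  (1,3): δ = 21.66°  ·
  (1,4): δ = 6.86°  ✓
  (1,5): δ = 107.85°  ·
  (2,3): δ = 91.64°  ·
  (2,4): δ = 63.11°  ·
  (2,5): δ = 37.87°  ·
  (3,4): δ = 151.47°  ·
  (3,5): δ = 50.49°  ·
  (4,5): δ = 79.02°  ·
antipodal pairs: 2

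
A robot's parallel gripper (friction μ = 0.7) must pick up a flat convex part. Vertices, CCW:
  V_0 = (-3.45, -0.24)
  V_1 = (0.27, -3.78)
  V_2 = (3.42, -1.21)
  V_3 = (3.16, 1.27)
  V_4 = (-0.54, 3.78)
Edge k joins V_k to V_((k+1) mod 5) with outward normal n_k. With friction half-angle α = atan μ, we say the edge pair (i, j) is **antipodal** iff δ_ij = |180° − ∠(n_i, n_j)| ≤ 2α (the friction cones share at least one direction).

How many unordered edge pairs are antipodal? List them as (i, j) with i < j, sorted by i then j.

count = 4; pairs: (0,2), (0,3), (1,4), (2,4)

α = atan 0.7 = 34.99°;  2α = 69.98°
n_0 = (-0.6894, -0.7244)
n_1 = (+0.6322, -0.7748)
n_2 = (+0.9945, +0.1043)
n_3 = (+0.5614, +0.8275)
n_4 = (-0.8100, +0.5864)
  (0,1): δ = 97.21°  ·
  (0,2): δ = 40.44°  ✓
  (0,3): δ = 9.43°  ✓
  (0,4): δ = 97.68°  ·
  (1,2): δ = 123.23°  ·
  (1,3): δ = 73.36°  ·
  (1,4): δ = 14.89°  ✓
  (2,3): δ = 130.14°  ·
  (2,4): δ = 41.89°  ✓
  (3,4): δ = 91.75°  ·
antipodal pairs: 4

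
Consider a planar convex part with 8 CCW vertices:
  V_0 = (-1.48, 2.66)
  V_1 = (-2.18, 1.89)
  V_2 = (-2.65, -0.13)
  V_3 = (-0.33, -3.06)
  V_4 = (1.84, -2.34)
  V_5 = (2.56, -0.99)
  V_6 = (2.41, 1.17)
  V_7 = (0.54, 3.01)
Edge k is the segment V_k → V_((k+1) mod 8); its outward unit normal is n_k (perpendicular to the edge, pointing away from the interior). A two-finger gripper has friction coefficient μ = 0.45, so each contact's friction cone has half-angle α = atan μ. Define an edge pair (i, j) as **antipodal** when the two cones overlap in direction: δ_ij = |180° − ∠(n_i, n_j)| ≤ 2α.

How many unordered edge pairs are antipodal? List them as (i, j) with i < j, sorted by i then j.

count = 8; pairs: (0,3), (0,4), (0,5), (1,4), (1,5), (2,5), (2,6), (3,7)

α = atan 0.45 = 24.23°;  2α = 48.46°
n_0 = (-0.7399, +0.6727)
n_1 = (-0.9740, +0.2266)
n_2 = (-0.7840, -0.6208)
n_3 = (+0.3149, -0.9491)
n_4 = (+0.8824, -0.4706)
n_5 = (+0.9976, +0.0693)
n_6 = (+0.7014, +0.7128)
n_7 = (-0.1707, +0.9853)
  (0,1): δ = 150.82°  ·
  (0,2): δ = 99.35°  ·
  (0,3): δ = 29.37°  ✓
  (0,4): δ = 14.20°  ✓
  (0,5): δ = 46.25°  ✓
  (0,6): δ = 87.74°  ·
  (0,7): δ = 142.10°  ·
  (1,2): δ = 128.53°  ·
  (1,3): δ = 58.55°  ·
  (1,4): δ = 14.97°  ✓
  (1,5): δ = 17.07°  ✓
  (1,6): δ = 58.56°  ·
  (1,7): δ = 112.93°  ·
  (2,3): δ = 110.02°  ·
  (2,4): δ = 66.44°  ·
  (2,5): δ = 34.40°  ✓
  (2,6): δ = 7.09°  ✓
  (2,7): δ = 61.46°  ·
  (3,4): δ = 136.43°  ·
  (3,5): δ = 104.38°  ·
  (3,6): δ = 62.89°  ·
  (3,7): δ = 8.53°  ✓
  (4,5): δ = 147.96°  ·
  (4,6): δ = 106.46°  ·
  (4,7): δ = 52.10°  ·
  (5,6): δ = 138.51°  ·
  (5,7): δ = 84.14°  ·
  (6,7): δ = 125.63°  ·
antipodal pairs: 8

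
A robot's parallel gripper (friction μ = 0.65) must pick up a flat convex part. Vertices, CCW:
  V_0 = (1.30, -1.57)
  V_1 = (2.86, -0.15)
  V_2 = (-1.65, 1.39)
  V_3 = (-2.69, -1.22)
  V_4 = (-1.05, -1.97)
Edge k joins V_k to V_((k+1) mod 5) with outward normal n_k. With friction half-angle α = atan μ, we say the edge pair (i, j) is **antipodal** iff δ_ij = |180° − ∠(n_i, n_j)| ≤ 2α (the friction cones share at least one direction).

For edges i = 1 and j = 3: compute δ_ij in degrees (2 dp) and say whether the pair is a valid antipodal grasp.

α = atan 0.65 = 33.02°;  2α = 66.05°
edge 1: e_1 = (-4.51, +1.54);  n_1 = (+0.3231, +0.9463)
edge 3: e_3 = (+1.64, -0.75);  n_3 = (-0.4159, -0.9094)
∠(n_1, n_3) = 174.28°
δ = |180° − 174.28°| = 5.72°
5.72° ≤ 2α = 66.05°  →  valid

δ = 5.72°, valid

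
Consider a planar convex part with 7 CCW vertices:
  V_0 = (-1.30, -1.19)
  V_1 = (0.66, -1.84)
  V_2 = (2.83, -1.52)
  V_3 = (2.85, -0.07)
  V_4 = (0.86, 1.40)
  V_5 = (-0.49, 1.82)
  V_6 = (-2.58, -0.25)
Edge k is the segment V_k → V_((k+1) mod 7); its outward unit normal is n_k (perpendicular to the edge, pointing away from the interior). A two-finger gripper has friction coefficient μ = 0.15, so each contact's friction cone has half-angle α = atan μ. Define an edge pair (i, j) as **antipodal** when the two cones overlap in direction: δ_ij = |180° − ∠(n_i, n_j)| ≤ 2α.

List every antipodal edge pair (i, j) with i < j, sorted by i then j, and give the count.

α = atan 0.15 = 8.53°;  2α = 17.06°
n_0 = (-0.3148, -0.9492)
n_1 = (+0.1459, -0.9893)
n_2 = (+0.9999, -0.0138)
n_3 = (+0.5942, +0.8043)
n_4 = (+0.2971, +0.9549)
n_5 = (-0.7037, +0.7105)
n_6 = (-0.5919, -0.8060)
  (0,1): δ = 153.26°  ·
  (0,2): δ = 72.44°  ·
  (0,3): δ = 18.11°  ·
  (0,4): δ = 1.07°  ✓
  (0,5): δ = 63.07°  ·
  (0,6): δ = 162.05°  ·
  (1,2): δ = 99.18°  ·
  (1,3): δ = 44.84°  ·
  (1,4): δ = 25.67°  ·
  (1,5): δ = 36.34°  ·
  (1,6): δ = 135.32°  ·
  (2,3): δ = 125.66°  ·
  (2,4): δ = 106.49°  ·
  (2,5): δ = 44.49°  ·
  (2,6): δ = 54.50°  ·
  (3,4): δ = 160.83°  ·
  (3,5): δ = 98.82°  ·
  (3,6): δ = 0.16°  ✓
  (4,5): δ = 117.99°  ·
  (4,6): δ = 19.01°  ·
  (5,6): δ = 81.02°  ·
antipodal pairs: 2

count = 2; pairs: (0,4), (3,6)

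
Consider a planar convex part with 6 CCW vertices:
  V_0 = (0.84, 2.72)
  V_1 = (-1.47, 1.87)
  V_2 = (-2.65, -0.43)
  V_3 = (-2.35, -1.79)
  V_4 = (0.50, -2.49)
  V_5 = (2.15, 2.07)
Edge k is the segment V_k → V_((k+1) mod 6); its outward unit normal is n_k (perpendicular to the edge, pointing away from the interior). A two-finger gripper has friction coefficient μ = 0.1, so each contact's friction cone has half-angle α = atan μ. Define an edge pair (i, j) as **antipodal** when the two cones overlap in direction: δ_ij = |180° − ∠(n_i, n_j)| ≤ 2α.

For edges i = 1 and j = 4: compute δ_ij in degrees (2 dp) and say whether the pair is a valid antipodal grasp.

δ = 7.27°, valid

α = atan 0.1 = 5.71°;  2α = 11.42°
edge 1: e_1 = (-1.18, -2.30);  n_1 = (-0.8897, +0.4565)
edge 4: e_4 = (+1.65, +4.56);  n_4 = (+0.9403, -0.3403)
∠(n_1, n_4) = 172.73°
δ = |180° − 172.73°| = 7.27°
7.27° ≤ 2α = 11.42°  →  valid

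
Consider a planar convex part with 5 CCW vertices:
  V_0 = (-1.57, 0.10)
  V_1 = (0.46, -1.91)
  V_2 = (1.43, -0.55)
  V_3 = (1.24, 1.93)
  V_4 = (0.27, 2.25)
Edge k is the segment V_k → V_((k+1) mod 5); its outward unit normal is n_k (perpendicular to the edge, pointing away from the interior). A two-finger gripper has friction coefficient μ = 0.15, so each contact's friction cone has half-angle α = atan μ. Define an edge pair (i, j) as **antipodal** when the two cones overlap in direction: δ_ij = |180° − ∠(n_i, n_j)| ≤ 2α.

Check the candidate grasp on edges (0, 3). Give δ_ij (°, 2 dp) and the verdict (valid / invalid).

α = atan 0.15 = 8.53°;  2α = 17.06°
edge 0: e_0 = (+2.03, -2.01);  n_0 = (-0.7036, -0.7106)
edge 3: e_3 = (-0.97, +0.32);  n_3 = (+0.3133, +0.9497)
∠(n_0, n_3) = 153.54°
δ = |180° − 153.54°| = 26.46°
26.46° > 2α = 17.06°  →  invalid

δ = 26.46°, invalid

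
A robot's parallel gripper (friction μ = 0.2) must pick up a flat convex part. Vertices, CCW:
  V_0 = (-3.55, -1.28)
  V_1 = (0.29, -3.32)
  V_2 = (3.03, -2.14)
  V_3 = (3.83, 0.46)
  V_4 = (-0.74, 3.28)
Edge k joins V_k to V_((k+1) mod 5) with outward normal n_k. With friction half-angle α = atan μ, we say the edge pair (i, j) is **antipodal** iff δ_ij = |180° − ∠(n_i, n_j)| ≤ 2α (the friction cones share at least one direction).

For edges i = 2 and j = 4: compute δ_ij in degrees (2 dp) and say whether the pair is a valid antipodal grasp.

α = atan 0.2 = 11.31°;  2α = 22.62°
edge 2: e_2 = (+0.80, +2.60);  n_2 = (+0.9558, -0.2941)
edge 4: e_4 = (-2.81, -4.56);  n_4 = (-0.8513, +0.5246)
∠(n_2, n_4) = 165.46°
δ = |180° − 165.46°| = 14.54°
14.54° ≤ 2α = 22.62°  →  valid

δ = 14.54°, valid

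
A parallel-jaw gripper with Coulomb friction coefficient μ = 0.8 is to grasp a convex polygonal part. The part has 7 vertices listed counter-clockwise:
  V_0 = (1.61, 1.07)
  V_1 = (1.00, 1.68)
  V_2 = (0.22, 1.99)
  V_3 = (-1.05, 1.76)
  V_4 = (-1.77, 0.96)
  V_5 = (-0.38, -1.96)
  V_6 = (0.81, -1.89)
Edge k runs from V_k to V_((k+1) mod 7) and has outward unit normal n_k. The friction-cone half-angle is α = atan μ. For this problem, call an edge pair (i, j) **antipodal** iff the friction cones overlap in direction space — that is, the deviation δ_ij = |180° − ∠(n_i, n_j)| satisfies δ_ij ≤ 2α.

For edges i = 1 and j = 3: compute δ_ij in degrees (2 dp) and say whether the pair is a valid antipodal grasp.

δ = 110.31°, invalid

α = atan 0.8 = 38.66°;  2α = 77.32°
edge 1: e_1 = (-0.78, +0.31);  n_1 = (+0.3693, +0.9293)
edge 3: e_3 = (-0.72, -0.80);  n_3 = (-0.7433, +0.6690)
∠(n_1, n_3) = 69.69°
δ = |180° − 69.69°| = 110.31°
110.31° > 2α = 77.32°  →  invalid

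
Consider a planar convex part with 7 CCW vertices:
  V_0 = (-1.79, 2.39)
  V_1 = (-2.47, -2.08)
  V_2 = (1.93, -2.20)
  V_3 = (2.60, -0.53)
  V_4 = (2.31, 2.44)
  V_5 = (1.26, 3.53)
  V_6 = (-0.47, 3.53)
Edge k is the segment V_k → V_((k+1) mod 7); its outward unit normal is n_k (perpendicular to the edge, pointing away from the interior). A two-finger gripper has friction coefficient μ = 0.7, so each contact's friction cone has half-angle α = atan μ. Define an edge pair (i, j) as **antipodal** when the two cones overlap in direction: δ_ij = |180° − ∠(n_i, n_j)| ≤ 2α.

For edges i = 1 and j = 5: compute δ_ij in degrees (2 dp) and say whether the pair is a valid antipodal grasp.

α = atan 0.7 = 34.99°;  2α = 69.98°
edge 1: e_1 = (+4.40, -0.12);  n_1 = (-0.0273, -0.9996)
edge 5: e_5 = (-1.73, +0.00);  n_5 = (+0.0000, +1.0000)
∠(n_1, n_5) = 178.44°
δ = |180° − 178.44°| = 1.56°
1.56° ≤ 2α = 69.98°  →  valid

δ = 1.56°, valid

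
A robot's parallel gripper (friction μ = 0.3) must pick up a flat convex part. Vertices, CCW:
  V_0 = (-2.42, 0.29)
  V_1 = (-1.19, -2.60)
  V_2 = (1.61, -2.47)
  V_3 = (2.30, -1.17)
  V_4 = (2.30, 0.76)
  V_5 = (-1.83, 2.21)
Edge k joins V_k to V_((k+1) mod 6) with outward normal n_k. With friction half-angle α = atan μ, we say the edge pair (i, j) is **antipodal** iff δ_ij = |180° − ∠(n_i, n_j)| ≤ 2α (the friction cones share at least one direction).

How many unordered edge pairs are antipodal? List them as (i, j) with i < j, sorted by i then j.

count = 4; pairs: (0,3), (1,4), (2,5), (3,5)

α = atan 0.3 = 16.70°;  2α = 33.40°
n_0 = (-0.9201, -0.3916)
n_1 = (+0.0464, -0.9989)
n_2 = (+0.8833, -0.4688)
n_3 = (+1.0000, -0.0000)
n_4 = (+0.3313, +0.9435)
n_5 = (-0.9559, +0.2937)
  (0,1): δ = 110.40°  ·
  (0,2): δ = 51.01°  ·
  (0,3): δ = 23.05°  ✓
  (0,4): δ = 47.60°  ·
  (0,5): δ = 139.86°  ·
  (1,2): δ = 120.62°  ·
  (1,3): δ = 92.66°  ·
  (1,4): δ = 22.00°  ✓
  (1,5): δ = 70.26°  ·
  (2,3): δ = 152.04°  ·
  (2,4): δ = 81.39°  ·
  (2,5): δ = 10.88°  ✓
  (3,4): δ = 109.35°  ·
  (3,5): δ = 17.08°  ✓
  (4,5): δ = 87.74°  ·
antipodal pairs: 4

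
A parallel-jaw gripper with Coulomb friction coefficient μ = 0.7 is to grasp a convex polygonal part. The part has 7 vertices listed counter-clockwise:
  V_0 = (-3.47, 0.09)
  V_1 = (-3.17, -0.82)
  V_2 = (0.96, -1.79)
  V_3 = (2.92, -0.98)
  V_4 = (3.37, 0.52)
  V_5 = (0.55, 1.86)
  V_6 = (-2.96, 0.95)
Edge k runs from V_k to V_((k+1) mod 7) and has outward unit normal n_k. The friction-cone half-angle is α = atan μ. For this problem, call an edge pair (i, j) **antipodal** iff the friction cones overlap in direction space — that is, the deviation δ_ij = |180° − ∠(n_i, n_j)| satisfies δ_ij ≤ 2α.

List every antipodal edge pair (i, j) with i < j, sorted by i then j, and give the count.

count = 9; pairs: (0,3), (0,4), (1,4), (1,5), (2,4), (2,5), (2,6), (3,5), (3,6)

α = atan 0.7 = 34.99°;  2α = 69.98°
n_0 = (-0.9497, -0.3131)
n_1 = (-0.2286, -0.9735)
n_2 = (+0.3819, -0.9242)
n_3 = (+0.9578, -0.2873)
n_4 = (+0.4292, +0.9032)
n_5 = (-0.2510, +0.9680)
n_6 = (-0.8601, +0.5101)
  (0,1): δ = 121.46°  ·
  (0,2): δ = 85.79°  ·
  (0,3): δ = 34.95°  ✓
  (0,4): δ = 46.34°  ✓
  (0,5): δ = 86.29°  ·
  (0,6): δ = 131.09°  ·
  (1,2): δ = 144.33°  ·
  (1,3): δ = 93.48°  ·
  (1,4): δ = 12.20°  ✓
  (1,5): δ = 27.75°  ✓
  (1,6): δ = 72.55°  ·
  (2,3): δ = 129.15°  ·
  (2,4): δ = 47.87°  ✓
  (2,5): δ = 7.92°  ✓
  (2,6): δ = 36.88°  ✓
  (3,4): δ = 98.72°  ·
  (3,5): δ = 58.77°  ✓
  (3,6): δ = 13.97°  ✓
  (4,5): δ = 140.05°  ·
  (4,6): δ = 95.25°  ·
  (5,6): δ = 135.20°  ·
antipodal pairs: 9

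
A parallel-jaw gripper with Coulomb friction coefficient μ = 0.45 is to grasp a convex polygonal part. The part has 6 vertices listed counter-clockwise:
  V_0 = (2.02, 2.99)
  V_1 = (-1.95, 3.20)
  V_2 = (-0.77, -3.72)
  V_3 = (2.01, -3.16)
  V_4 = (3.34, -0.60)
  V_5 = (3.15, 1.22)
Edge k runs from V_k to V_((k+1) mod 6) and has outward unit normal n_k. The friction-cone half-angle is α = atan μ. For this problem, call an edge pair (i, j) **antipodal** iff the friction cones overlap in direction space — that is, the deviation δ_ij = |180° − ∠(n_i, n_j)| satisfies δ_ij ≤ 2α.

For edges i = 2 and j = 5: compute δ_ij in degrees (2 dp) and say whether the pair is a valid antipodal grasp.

δ = 68.83°, invalid

α = atan 0.45 = 24.23°;  2α = 48.46°
edge 2: e_2 = (+2.78, +0.56);  n_2 = (+0.1975, -0.9803)
edge 5: e_5 = (-1.13, +1.77);  n_5 = (+0.8429, +0.5381)
∠(n_2, n_5) = 111.17°
δ = |180° − 111.17°| = 68.83°
68.83° > 2α = 48.46°  →  invalid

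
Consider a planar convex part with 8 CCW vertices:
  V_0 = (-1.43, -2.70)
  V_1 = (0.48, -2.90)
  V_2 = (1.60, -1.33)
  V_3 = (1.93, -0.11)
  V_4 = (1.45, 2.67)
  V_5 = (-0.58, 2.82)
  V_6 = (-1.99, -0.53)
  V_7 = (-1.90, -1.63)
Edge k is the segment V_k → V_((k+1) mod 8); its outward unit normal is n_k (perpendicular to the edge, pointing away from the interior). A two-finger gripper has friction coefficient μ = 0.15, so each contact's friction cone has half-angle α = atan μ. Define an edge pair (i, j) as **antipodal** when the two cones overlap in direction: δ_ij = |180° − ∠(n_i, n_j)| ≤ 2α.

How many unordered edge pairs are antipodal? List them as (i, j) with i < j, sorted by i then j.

α = atan 0.15 = 8.53°;  2α = 17.06°
n_0 = (-0.1041, -0.9946)
n_1 = (+0.8141, -0.5807)
n_2 = (+0.9653, -0.2611)
n_3 = (+0.9854, +0.1701)
n_4 = (+0.0737, +0.9973)
n_5 = (-0.9217, +0.3879)
n_6 = (-0.9967, -0.0815)
n_7 = (-0.9156, -0.4022)
  (0,1): δ = 119.53°  ·
  (0,2): δ = 99.16°  ·
  (0,3): δ = 74.23°  ·
  (0,4): δ = 1.75°  ✓
  (0,5): δ = 73.15°  ·
  (0,6): δ = 100.66°  ·
  (0,7): δ = 119.69°  ·
  (1,2): δ = 159.63°  ·
  (1,3): δ = 134.70°  ·
  (1,4): δ = 58.72°  ·
  (1,5): δ = 12.68°  ✓
  (1,6): δ = 40.18°  ·
  (1,7): δ = 59.22°  ·
  (2,3): δ = 155.07°  ·
  (2,4): δ = 79.09°  ·
  (2,5): δ = 7.69°  ✓
  (2,6): δ = 19.81°  ·
  (2,7): δ = 38.85°  ·
  (3,4): δ = 104.02°  ·
  (3,5): δ = 32.62°  ·
  (3,6): δ = 5.12°  ✓
  (3,7): δ = 13.92°  ✓
  (4,5): δ = 108.60°  ·
  (4,6): δ = 81.10°  ·
  (4,7): δ = 62.06°  ·
  (5,6): δ = 152.50°  ·
  (5,7): δ = 133.46°  ·
  (6,7): δ = 160.96°  ·
antipodal pairs: 5

count = 5; pairs: (0,4), (1,5), (2,5), (3,6), (3,7)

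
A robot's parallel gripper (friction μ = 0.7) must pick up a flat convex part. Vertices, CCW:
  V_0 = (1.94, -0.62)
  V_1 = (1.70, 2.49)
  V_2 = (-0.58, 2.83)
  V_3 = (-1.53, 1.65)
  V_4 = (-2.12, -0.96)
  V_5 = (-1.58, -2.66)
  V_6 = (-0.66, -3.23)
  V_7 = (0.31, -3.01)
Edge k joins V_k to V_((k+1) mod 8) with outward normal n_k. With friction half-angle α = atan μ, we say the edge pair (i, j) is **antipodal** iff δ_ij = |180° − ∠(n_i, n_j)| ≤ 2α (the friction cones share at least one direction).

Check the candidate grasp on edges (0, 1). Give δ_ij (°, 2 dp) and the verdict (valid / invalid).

α = atan 0.7 = 34.99°;  2α = 69.98°
edge 0: e_0 = (-0.24, +3.11);  n_0 = (+0.9970, +0.0769)
edge 1: e_1 = (-2.28, +0.34);  n_1 = (+0.1475, +0.9891)
∠(n_0, n_1) = 77.11°
δ = |180° − 77.11°| = 102.89°
102.89° > 2α = 69.98°  →  invalid

δ = 102.89°, invalid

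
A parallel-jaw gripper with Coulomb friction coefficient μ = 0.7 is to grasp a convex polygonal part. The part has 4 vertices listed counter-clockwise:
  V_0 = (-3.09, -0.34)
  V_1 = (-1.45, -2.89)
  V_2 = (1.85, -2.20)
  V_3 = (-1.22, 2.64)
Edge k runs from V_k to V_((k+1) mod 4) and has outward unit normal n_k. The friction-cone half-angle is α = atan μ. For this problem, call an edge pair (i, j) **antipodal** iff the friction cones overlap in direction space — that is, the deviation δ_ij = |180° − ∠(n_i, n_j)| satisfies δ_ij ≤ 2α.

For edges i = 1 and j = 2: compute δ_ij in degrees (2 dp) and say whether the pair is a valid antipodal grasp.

α = atan 0.7 = 34.99°;  2α = 69.98°
edge 1: e_1 = (+3.30, +0.69);  n_1 = (+0.2047, -0.9788)
edge 2: e_2 = (-3.07, +4.84);  n_2 = (+0.8445, +0.5356)
∠(n_1, n_2) = 110.58°
δ = |180° − 110.58°| = 69.42°
69.42° ≤ 2α = 69.98°  →  valid

δ = 69.42°, valid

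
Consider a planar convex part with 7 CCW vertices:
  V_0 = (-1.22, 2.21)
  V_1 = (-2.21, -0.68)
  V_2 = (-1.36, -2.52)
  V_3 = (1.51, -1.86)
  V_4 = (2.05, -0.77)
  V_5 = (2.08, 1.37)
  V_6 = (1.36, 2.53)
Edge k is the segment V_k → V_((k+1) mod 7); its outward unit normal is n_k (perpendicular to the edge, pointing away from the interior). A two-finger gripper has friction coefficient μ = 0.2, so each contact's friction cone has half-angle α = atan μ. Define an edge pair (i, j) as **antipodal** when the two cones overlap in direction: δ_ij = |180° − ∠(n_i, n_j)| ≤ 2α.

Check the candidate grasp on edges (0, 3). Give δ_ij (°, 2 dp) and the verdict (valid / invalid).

α = atan 0.2 = 11.31°;  2α = 22.62°
edge 0: e_0 = (-0.99, -2.89);  n_0 = (-0.9460, +0.3241)
edge 3: e_3 = (+0.54, +1.09);  n_3 = (+0.8961, -0.4439)
∠(n_0, n_3) = 172.56°
δ = |180° − 172.56°| = 7.44°
7.44° ≤ 2α = 22.62°  →  valid

δ = 7.44°, valid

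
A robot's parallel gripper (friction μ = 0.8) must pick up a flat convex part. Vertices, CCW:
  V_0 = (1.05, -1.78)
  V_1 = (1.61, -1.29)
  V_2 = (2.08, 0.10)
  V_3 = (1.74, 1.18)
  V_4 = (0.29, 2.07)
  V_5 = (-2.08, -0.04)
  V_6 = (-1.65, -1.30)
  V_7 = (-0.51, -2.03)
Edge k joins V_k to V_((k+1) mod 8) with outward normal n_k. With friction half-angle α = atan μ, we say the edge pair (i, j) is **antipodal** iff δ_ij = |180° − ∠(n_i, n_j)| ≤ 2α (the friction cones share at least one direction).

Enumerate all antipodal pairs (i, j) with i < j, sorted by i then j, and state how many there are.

count = 14; pairs: (0,3), (0,4), (0,5), (1,4), (1,5), (1,6), (2,4), (2,5), (2,6), (3,5), (3,6), (3,7), (4,6), (4,7)

α = atan 0.8 = 38.66°;  2α = 77.32°
n_0 = (+0.6585, -0.7526)
n_1 = (+0.9473, -0.3203)
n_2 = (+0.9538, +0.3003)
n_3 = (+0.5231, +0.8523)
n_4 = (-0.6650, +0.7469)
n_5 = (-0.9464, -0.3230)
n_6 = (-0.5393, -0.8421)
n_7 = (+0.1582, -0.9874)
  (0,1): δ = 149.87°  ·
  (0,2): δ = 113.71°  ·
  (0,3): δ = 72.73°  ✓
  (0,4): δ = 0.49°  ✓
  (0,5): δ = 67.66°  ✓
  (0,6): δ = 106.18°  ·
  (0,7): δ = 147.92°  ·
  (1,2): δ = 143.84°  ·
  (1,3): δ = 102.86°  ·
  (1,4): δ = 29.64°  ✓
  (1,5): δ = 37.53°  ✓
  (1,6): δ = 76.05°  ✓
  (1,7): δ = 117.79°  ·
  (2,3): δ = 139.02°  ·
  (2,4): δ = 65.80°  ✓
  (2,5): δ = 1.37°  ✓
  (2,6): δ = 39.89°  ✓
  (2,7): δ = 81.63°  ·
  (3,4): δ = 106.78°  ·
  (3,5): δ = 39.62°  ✓
  (3,6): δ = 1.09°  ✓
  (3,7): δ = 40.65°  ✓
  (4,5): δ = 112.84°  ·
  (4,6): δ = 74.31°  ✓
  (4,7): δ = 32.57°  ✓
  (5,6): δ = 141.48°  ·
  (5,7): δ = 99.74°  ·
  (6,7): δ = 138.26°  ·
antipodal pairs: 14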